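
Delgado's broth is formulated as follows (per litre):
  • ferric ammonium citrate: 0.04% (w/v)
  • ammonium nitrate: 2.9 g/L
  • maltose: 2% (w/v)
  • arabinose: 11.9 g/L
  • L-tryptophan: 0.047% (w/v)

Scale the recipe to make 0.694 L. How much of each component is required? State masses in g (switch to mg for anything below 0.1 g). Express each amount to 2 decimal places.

ferric ammonium citrate 0.28 g; ammonium nitrate 2.01 g; maltose 13.88 g; arabinose 8.26 g; L-tryptophan 0.33 g

Scale factor relative to 1 L: 0.694.
ferric ammonium citrate: 0.04% w/v = 0.4 g/L → 0.4 × 0.694 L = 0.28 g
ammonium nitrate: 2.9 g/L × 0.694 L = 2.01 g
maltose: 2% w/v = 20 g/L → 20 × 0.694 L = 13.88 g
arabinose: 11.9 g/L × 0.694 L = 8.26 g
L-tryptophan: 0.047% w/v = 0.47 g/L → 0.47 × 0.694 L = 0.33 g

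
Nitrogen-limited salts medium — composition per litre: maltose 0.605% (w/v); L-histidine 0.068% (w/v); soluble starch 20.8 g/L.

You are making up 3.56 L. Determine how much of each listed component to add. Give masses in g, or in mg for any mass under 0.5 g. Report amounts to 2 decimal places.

maltose 21.54 g; L-histidine 2.42 g; soluble starch 74.05 g

Working volume: 3.56 L.
maltose: 0.605% w/v = 6.05 g/L → 6.05 × 3.56 L = 21.54 g
L-histidine: 0.068 g per 100 mL × 3560 mL ÷ 100 = 2.42 g
soluble starch: 20.8 g/L × 3.56 L = 74.05 g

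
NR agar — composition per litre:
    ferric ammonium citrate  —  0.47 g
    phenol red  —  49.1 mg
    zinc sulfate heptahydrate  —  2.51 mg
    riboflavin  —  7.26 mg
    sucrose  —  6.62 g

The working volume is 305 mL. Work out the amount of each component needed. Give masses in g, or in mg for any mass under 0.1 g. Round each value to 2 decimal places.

ferric ammonium citrate 0.14 g; phenol red 14.98 mg; zinc sulfate heptahydrate 0.77 mg; riboflavin 2.21 mg; sucrose 2.02 g

Scale factor = 305 mL / 1000 mL = 0.305.
ferric ammonium citrate: 0.47 g × (305 mL / 1000 mL) = 0.14 g
phenol red: 49.1 mg × (305 mL / 1000 mL) = 14.98 mg
zinc sulfate heptahydrate: 2.51 mg × (305 mL / 1000 mL) = 0.77 mg
riboflavin: 7.26 mg × (305 mL / 1000 mL) = 2.21 mg
sucrose: 6.62 g × (305 mL / 1000 mL) = 2.02 g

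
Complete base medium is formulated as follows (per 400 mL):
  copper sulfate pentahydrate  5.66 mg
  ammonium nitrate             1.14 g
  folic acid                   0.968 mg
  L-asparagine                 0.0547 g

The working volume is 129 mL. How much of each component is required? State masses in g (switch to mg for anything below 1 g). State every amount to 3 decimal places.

Scale factor = 129 mL / 400 mL = 0.3225.
copper sulfate pentahydrate: 5.66 mg × (129 mL / 400 mL) = 1.825 mg
ammonium nitrate: 1.14 g × (129 mL / 400 mL) = 0.36765 g = 367.650 mg
folic acid: 0.968 mg × (129 mL / 400 mL) = 0.312 mg
L-asparagine: 0.0547 g × (129 mL / 400 mL) = 0.0176408 g = 17.641 mg

copper sulfate pentahydrate 1.825 mg; ammonium nitrate 367.650 mg; folic acid 0.312 mg; L-asparagine 17.641 mg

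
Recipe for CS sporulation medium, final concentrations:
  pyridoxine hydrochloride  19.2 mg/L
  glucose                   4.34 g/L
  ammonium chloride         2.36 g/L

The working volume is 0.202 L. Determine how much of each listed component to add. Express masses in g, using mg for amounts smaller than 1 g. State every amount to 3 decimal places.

pyridoxine hydrochloride 3.878 mg; glucose 876.680 mg; ammonium chloride 476.720 mg

Working volume: 0.202 L.
pyridoxine hydrochloride: 19.2 mg/L × 0.202 L = 3.878 mg
glucose: 4.34 g/L × 0.202 L = 0.87668 g = 876.680 mg
ammonium chloride: 2.36 g/L × 0.202 L = 0.47672 g = 476.720 mg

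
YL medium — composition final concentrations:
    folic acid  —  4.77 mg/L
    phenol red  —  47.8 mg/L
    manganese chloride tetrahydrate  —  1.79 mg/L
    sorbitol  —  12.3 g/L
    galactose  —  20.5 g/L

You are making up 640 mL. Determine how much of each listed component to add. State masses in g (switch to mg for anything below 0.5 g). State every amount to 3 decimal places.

Scale factor relative to 1 L: 0.64.
folic acid: 4.77 mg/L × 0.64 L = 3.053 mg
phenol red: 47.8 mg/L × 0.64 L = 30.592 mg
manganese chloride tetrahydrate: 1.79 mg/L × 0.64 L = 1.146 mg
sorbitol: 12.3 g/L × 0.64 L = 7.872 g
galactose: 20.5 g/L × 0.64 L = 13.120 g

folic acid 3.053 mg; phenol red 30.592 mg; manganese chloride tetrahydrate 1.146 mg; sorbitol 7.872 g; galactose 13.120 g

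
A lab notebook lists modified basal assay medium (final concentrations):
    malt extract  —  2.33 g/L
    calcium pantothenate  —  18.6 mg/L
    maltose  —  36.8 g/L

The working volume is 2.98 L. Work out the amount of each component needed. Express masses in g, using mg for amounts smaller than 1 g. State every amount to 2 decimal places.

malt extract 6.94 g; calcium pantothenate 55.43 mg; maltose 109.66 g

Scale factor relative to 1 L: 2.98.
malt extract: 2.33 g/L × 2.98 L = 6.94 g
calcium pantothenate: 18.6 mg/L × 2.98 L = 55.43 mg
maltose: 36.8 g/L × 2.98 L = 109.66 g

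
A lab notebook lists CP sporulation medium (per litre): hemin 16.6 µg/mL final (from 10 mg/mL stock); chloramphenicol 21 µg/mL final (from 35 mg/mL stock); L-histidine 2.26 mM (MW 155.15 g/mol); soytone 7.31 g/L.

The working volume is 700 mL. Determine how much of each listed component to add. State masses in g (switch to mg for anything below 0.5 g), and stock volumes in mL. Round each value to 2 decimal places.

hemin 1.16 mL; chloramphenicol 0.42 mL; L-histidine 245.45 mg; soytone 5.12 g

Scale factor relative to 1 L: 0.7.
hemin: dilute stock: 16.6 µg/mL × 700 mL ÷ 10000 µg/mL = 1.16 mL
chloramphenicol: V = C2·V2/C1 = 21 µg/mL × 700 mL ÷ 35000 µg/mL = 0.42 mL
L-histidine: 2.26 mmol/L × 155.15 mg/mmol × 0.7 L = 245.45 mg
soytone: 7.31 g/L × 0.7 L = 5.12 g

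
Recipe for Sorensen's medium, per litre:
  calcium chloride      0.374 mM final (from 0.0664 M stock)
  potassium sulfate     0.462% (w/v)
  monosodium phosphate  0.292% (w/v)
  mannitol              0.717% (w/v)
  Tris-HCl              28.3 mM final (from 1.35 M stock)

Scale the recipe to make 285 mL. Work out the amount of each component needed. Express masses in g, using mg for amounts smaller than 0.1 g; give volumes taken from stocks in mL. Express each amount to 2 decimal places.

calcium chloride 1.61 mL; potassium sulfate 1.32 g; monosodium phosphate 0.83 g; mannitol 2.04 g; Tris-HCl 5.97 mL

Target volume = 285 mL = 0.285 L.
calcium chloride: V = C2·V2/C1 = 0.374 mM × 285 mL ÷ 66.4 mM = 1.61 mL
potassium sulfate: 0.462 g per 100 mL × 285 mL ÷ 100 = 1.32 g
monosodium phosphate: 0.292 g per 100 mL × 285 mL ÷ 100 = 0.83 g
mannitol: 0.717 g per 100 mL × 285 mL ÷ 100 = 2.04 g
Tris-HCl: dilute stock: 28.3 mM × 285 mL ÷ 1350 mM = 5.97 mL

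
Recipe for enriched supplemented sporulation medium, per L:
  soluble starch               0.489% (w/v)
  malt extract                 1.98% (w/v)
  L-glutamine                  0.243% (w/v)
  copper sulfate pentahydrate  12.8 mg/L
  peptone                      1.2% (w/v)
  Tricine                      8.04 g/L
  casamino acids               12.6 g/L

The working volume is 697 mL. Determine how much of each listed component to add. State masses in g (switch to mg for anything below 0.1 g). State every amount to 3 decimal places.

Scale factor relative to 1 L: 0.697.
soluble starch: 0.489 g per 100 mL × 697 mL ÷ 100 = 3.408 g
malt extract: 1.98 g per 100 mL × 697 mL ÷ 100 = 13.801 g
L-glutamine: 0.243% w/v = 2.43 g/L → 2.43 × 0.697 L = 1.694 g
copper sulfate pentahydrate: 12.8 mg/L × 0.697 L = 8.922 mg
peptone: 1.2 g per 100 mL × 697 mL ÷ 100 = 8.364 g
Tricine: 8.04 g/L × 0.697 L = 5.604 g
casamino acids: 12.6 g/L × 0.697 L = 8.782 g

soluble starch 3.408 g; malt extract 13.801 g; L-glutamine 1.694 g; copper sulfate pentahydrate 8.922 mg; peptone 8.364 g; Tricine 5.604 g; casamino acids 8.782 g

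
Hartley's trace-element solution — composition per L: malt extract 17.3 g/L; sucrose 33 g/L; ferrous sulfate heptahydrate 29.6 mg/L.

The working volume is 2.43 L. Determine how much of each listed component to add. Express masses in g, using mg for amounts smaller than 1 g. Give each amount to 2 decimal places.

malt extract 42.04 g; sucrose 80.19 g; ferrous sulfate heptahydrate 71.93 mg

Scale factor relative to 1 L: 2.43.
malt extract: 17.3 g/L × 2.43 L = 42.04 g
sucrose: 33 g/L × 2.43 L = 80.19 g
ferrous sulfate heptahydrate: 29.6 mg/L × 2.43 L = 71.93 mg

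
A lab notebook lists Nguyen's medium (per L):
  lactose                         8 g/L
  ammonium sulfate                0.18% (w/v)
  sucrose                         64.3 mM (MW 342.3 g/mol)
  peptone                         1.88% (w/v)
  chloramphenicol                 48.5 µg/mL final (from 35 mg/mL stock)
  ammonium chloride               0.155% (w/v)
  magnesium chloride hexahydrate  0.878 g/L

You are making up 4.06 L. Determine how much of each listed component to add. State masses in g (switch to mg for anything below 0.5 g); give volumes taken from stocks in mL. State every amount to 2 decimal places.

Scale factor relative to 1 L: 4.06.
lactose: 8 g/L × 4.06 L = 32.48 g
ammonium sulfate: 0.18 g per 100 mL × 4060 mL ÷ 100 = 7.31 g
sucrose: 64.3 mmol/L × 342.3 g/mol × 4.06 L ÷ 1000 = 89.36 g
peptone: 1.88% w/v = 18.8 g/L → 18.8 × 4.06 L = 76.33 g
chloramphenicol: dilute stock: 48.5 µg/mL × 4060 mL ÷ 35000 µg/mL = 5.63 mL
ammonium chloride: 0.155% w/v = 1.55 g/L → 1.55 × 4.06 L = 6.29 g
magnesium chloride hexahydrate: 0.878 g/L × 4.06 L = 3.56 g

lactose 32.48 g; ammonium sulfate 7.31 g; sucrose 89.36 g; peptone 76.33 g; chloramphenicol 5.63 mL; ammonium chloride 6.29 g; magnesium chloride hexahydrate 3.56 g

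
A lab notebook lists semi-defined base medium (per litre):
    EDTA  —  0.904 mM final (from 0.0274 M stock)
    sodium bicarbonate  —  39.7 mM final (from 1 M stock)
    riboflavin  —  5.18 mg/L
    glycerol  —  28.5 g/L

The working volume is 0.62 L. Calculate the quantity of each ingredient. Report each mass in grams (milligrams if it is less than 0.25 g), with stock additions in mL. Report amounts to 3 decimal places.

EDTA 20.455 mL; sodium bicarbonate 24.614 mL; riboflavin 3.212 mg; glycerol 17.670 g

Working volume: 0.62 L.
EDTA: C1V1 = C2V2 → 0.904 mM × 620 mL ÷ 27.4 mM = 20.455 mL
sodium bicarbonate: V = C2·V2/C1 = 39.7 mM × 620 mL ÷ 1000 mM = 24.614 mL
riboflavin: 5.18 mg/L × 0.62 L = 3.212 mg
glycerol: 28.5 g/L × 0.62 L = 17.670 g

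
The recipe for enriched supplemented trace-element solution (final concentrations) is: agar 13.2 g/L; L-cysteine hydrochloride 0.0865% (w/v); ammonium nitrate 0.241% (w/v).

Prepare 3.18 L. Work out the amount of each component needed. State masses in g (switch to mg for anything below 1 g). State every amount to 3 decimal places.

agar 41.976 g; L-cysteine hydrochloride 2.751 g; ammonium nitrate 7.664 g

Scale factor relative to 1 L: 3.18.
agar: 13.2 g/L × 3.18 L = 41.976 g
L-cysteine hydrochloride: 0.0865 g per 100 mL × 3180 mL ÷ 100 = 2.751 g
ammonium nitrate: 0.241% w/v = 2.41 g/L → 2.41 × 3.18 L = 7.664 g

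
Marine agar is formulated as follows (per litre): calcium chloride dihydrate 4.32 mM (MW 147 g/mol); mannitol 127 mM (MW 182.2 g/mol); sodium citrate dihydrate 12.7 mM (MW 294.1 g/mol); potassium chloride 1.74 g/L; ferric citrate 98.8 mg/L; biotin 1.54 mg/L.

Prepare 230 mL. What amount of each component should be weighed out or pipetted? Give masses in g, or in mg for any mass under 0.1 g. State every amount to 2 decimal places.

calcium chloride dihydrate 0.15 g; mannitol 5.32 g; sodium citrate dihydrate 0.86 g; potassium chloride 0.40 g; ferric citrate 22.72 mg; biotin 0.35 mg

Working volume: 230 mL = 0.23 L.
calcium chloride dihydrate: 4.32 mmol/L × 147 g/mol × 0.23 L ÷ 1000 = 0.15 g
mannitol: 127 mmol/L × 182.2 g/mol × 0.23 L ÷ 1000 = 5.32 g
sodium citrate dihydrate: 12.7 mmol/L × 294.1 g/mol × 0.23 L ÷ 1000 = 0.86 g
potassium chloride: 1.74 g/L × 0.23 L = 0.40 g
ferric citrate: 98.8 mg/L × 0.23 L = 22.72 mg
biotin: 1.54 mg/L × 0.23 L = 0.35 mg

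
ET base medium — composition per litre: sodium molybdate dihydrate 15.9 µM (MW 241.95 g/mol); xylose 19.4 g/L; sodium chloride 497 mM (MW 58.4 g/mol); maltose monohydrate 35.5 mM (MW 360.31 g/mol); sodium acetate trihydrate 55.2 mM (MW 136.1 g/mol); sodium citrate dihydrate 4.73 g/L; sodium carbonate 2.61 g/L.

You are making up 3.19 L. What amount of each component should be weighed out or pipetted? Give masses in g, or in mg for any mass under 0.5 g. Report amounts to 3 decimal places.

sodium molybdate dihydrate 12.272 mg; xylose 61.886 g; sodium chloride 92.589 g; maltose monohydrate 40.803 g; sodium acetate trihydrate 23.966 g; sodium citrate dihydrate 15.089 g; sodium carbonate 8.326 g

Scale factor relative to 1 L: 3.19.
sodium molybdate dihydrate: 15.9 µmol/L × 241.95 g/mol × 3.19 L ÷ 1000 = 12.272 mg
xylose: 19.4 g/L × 3.19 L = 61.886 g
sodium chloride: 497 mmol/L × 58.4 g/mol × 3.19 L ÷ 1000 = 92.589 g
maltose monohydrate: 35.5 mmol/L × 360.31 g/mol × 3.19 L ÷ 1000 = 40.803 g
sodium acetate trihydrate: 55.2 mmol/L × 136.1 g/mol × 3.19 L ÷ 1000 = 23.966 g
sodium citrate dihydrate: 4.73 g/L × 3.19 L = 15.089 g
sodium carbonate: 2.61 g/L × 3.19 L = 8.326 g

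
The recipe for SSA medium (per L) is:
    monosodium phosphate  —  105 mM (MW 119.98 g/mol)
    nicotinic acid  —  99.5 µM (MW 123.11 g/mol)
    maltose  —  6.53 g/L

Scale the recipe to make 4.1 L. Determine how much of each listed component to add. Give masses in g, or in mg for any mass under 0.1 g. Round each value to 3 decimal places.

monosodium phosphate 51.651 g; nicotinic acid 50.223 mg; maltose 26.773 g

Working volume: 4.1 L.
monosodium phosphate: 105 mmol/L × 119.98 g/mol × 4.1 L ÷ 1000 = 51.651 g
nicotinic acid: 99.5 µmol/L × 123.11 g/mol × 4.1 L ÷ 1000 = 50.223 mg
maltose: 6.53 g/L × 4.1 L = 26.773 g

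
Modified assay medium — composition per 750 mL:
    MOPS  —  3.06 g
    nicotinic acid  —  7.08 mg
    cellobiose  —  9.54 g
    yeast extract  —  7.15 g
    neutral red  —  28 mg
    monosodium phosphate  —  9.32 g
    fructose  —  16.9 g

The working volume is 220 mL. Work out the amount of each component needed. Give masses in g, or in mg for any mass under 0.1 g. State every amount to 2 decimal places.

MOPS 0.90 g; nicotinic acid 2.08 mg; cellobiose 2.80 g; yeast extract 2.10 g; neutral red 8.21 mg; monosodium phosphate 2.73 g; fructose 4.96 g

Ratio of target to recipe volume: 220 / 750 = 0.293333.
MOPS: 3.06 g × (220 mL / 750 mL) = 0.90 g
nicotinic acid: 7.08 mg × (220 mL / 750 mL) = 2.08 mg
cellobiose: 9.54 g × (220 mL / 750 mL) = 2.80 g
yeast extract: 7.15 g × (220 mL / 750 mL) = 2.10 g
neutral red: 28 mg × (220 mL / 750 mL) = 8.21 mg
monosodium phosphate: 9.32 g × (220 mL / 750 mL) = 2.73 g
fructose: 16.9 g × (220 mL / 750 mL) = 4.96 g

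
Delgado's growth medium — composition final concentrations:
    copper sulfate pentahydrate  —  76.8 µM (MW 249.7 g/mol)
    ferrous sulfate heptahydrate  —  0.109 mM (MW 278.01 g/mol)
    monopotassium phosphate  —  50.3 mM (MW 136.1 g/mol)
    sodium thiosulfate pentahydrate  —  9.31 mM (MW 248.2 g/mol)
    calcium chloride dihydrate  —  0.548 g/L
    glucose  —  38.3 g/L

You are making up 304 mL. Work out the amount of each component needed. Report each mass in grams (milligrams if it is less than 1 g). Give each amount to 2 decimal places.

Working volume: 304 mL = 0.304 L.
copper sulfate pentahydrate: 76.8 µmol/L × 249.7 g/mol × 0.304 L ÷ 1000 = 5.83 mg
ferrous sulfate heptahydrate: 0.109 mmol/L × 278.01 mg/mmol × 0.304 L = 9.21 mg
monopotassium phosphate: 50.3 mmol/L × 136.1 g/mol × 0.304 L ÷ 1000 = 2.08 g
sodium thiosulfate pentahydrate: 9.31 mmol/L × 248.2 mg/mmol × 0.304 L = 702.47 mg
calcium chloride dihydrate: 0.548 g/L × 0.304 L = 0.166592 g = 166.59 mg
glucose: 38.3 g/L × 0.304 L = 11.64 g

copper sulfate pentahydrate 5.83 mg; ferrous sulfate heptahydrate 9.21 mg; monopotassium phosphate 2.08 g; sodium thiosulfate pentahydrate 702.47 mg; calcium chloride dihydrate 166.59 mg; glucose 11.64 g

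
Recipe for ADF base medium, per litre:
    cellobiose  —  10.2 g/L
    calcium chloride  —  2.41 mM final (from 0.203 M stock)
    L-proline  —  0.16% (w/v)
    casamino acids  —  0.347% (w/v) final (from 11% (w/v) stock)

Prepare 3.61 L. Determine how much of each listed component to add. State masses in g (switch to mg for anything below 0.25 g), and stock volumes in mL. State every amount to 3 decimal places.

cellobiose 36.822 g; calcium chloride 42.858 mL; L-proline 5.776 g; casamino acids 113.879 mL

Scale factor relative to 1 L: 3.61.
cellobiose: 10.2 g/L × 3.61 L = 36.822 g
calcium chloride: dilute stock: 2.41 mM × 3610 mL ÷ 203 mM = 42.858 mL
L-proline: 0.16% w/v = 1.6 g/L → 1.6 × 3.61 L = 5.776 g
casamino acids: V = C2·V2/C1 = 0.347% ÷ 11% × 3610 mL = 113.879 mL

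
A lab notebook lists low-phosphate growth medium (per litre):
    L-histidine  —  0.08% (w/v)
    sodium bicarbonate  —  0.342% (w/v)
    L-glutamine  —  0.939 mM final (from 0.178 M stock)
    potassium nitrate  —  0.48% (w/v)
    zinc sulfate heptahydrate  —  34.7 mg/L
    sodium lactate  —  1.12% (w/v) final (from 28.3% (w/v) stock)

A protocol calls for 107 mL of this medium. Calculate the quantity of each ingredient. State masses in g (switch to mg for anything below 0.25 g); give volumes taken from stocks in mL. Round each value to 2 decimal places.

Target volume = 107 mL = 0.107 L.
L-histidine: 0.08% w/v = 0.8 g/L → 0.8 × 0.107 L = 0.0856 g = 85.60 mg
sodium bicarbonate: 0.342% w/v = 3.42 g/L → 3.42 × 0.107 L = 0.37 g
L-glutamine: C1V1 = C2V2 → 0.939 mM × 107 mL ÷ 178 mM = 0.56 mL
potassium nitrate: 0.48 g per 100 mL × 107 mL ÷ 100 = 0.51 g
zinc sulfate heptahydrate: 34.7 mg/L × 0.107 L = 3.71 mg
sodium lactate: V = C2·V2/C1 = 1.12% ÷ 28.3% × 107 mL = 4.23 mL

L-histidine 85.60 mg; sodium bicarbonate 0.37 g; L-glutamine 0.56 mL; potassium nitrate 0.51 g; zinc sulfate heptahydrate 3.71 mg; sodium lactate 4.23 mL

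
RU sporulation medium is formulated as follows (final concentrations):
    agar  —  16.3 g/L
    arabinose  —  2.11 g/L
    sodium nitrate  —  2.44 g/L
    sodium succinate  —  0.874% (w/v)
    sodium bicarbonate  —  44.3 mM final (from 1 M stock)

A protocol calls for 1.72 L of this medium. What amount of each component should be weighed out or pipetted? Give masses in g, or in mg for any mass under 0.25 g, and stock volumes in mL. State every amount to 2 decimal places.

Scale factor relative to 1 L: 1.72.
agar: 16.3 g/L × 1.72 L = 28.04 g
arabinose: 2.11 g/L × 1.72 L = 3.63 g
sodium nitrate: 2.44 g/L × 1.72 L = 4.20 g
sodium succinate: 0.874 g per 100 mL × 1720 mL ÷ 100 = 15.03 g
sodium bicarbonate: dilute stock: 44.3 mM × 1720 mL ÷ 1000 mM = 76.20 mL

agar 28.04 g; arabinose 3.63 g; sodium nitrate 4.20 g; sodium succinate 15.03 g; sodium bicarbonate 76.20 mL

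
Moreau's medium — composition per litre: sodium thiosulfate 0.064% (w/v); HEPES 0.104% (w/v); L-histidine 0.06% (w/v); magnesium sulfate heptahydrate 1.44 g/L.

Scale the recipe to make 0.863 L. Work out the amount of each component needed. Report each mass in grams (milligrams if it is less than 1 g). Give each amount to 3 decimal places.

Working volume: 0.863 L.
sodium thiosulfate: 0.064 g per 100 mL × 863 mL ÷ 100 = 0.55232 g = 552.320 mg
HEPES: 0.104 g per 100 mL × 863 mL ÷ 100 = 0.89752 g = 897.520 mg
L-histidine: 0.06 g per 100 mL × 863 mL ÷ 100 = 0.5178 g = 517.800 mg
magnesium sulfate heptahydrate: 1.44 g/L × 0.863 L = 1.243 g

sodium thiosulfate 552.320 mg; HEPES 897.520 mg; L-histidine 517.800 mg; magnesium sulfate heptahydrate 1.243 g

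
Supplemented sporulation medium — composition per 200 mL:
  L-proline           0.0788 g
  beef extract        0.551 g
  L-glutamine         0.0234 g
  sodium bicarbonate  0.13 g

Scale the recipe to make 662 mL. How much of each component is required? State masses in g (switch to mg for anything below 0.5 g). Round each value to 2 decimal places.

Ratio of target to recipe volume: 662 / 200 = 3.31.
L-proline: 0.0788 g × (662 mL / 200 mL) = 0.260828 g = 260.83 mg
beef extract: 0.551 g × (662 mL / 200 mL) = 1.82 g
L-glutamine: 0.0234 g × (662 mL / 200 mL) = 0.077454 g = 77.45 mg
sodium bicarbonate: 0.13 g × (662 mL / 200 mL) = 0.4303 g = 430.30 mg

L-proline 260.83 mg; beef extract 1.82 g; L-glutamine 77.45 mg; sodium bicarbonate 430.30 mg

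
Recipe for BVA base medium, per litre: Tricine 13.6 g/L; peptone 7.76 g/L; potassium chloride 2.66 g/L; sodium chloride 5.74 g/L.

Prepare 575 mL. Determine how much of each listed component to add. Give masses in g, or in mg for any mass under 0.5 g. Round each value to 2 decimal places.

Tricine 7.82 g; peptone 4.46 g; potassium chloride 1.53 g; sodium chloride 3.30 g

Working volume: 575 mL = 0.575 L.
Tricine: 13.6 g/L × 0.575 L = 7.82 g
peptone: 7.76 g/L × 0.575 L = 4.46 g
potassium chloride: 2.66 g/L × 0.575 L = 1.53 g
sodium chloride: 5.74 g/L × 0.575 L = 3.30 g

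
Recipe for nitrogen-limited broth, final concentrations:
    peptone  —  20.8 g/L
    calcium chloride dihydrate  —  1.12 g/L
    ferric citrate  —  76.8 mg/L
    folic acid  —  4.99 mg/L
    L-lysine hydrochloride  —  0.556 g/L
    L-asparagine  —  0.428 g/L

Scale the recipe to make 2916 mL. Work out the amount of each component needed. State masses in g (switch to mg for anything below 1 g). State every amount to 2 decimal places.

Target volume = 2916 mL = 2.916 L.
peptone: 20.8 g/L × 2.916 L = 60.65 g
calcium chloride dihydrate: 1.12 g/L × 2.916 L = 3.27 g
ferric citrate: 76.8 mg/L × 2.916 L = 223.95 mg
folic acid: 4.99 mg/L × 2.916 L = 14.55 mg
L-lysine hydrochloride: 0.556 g/L × 2.916 L = 1.62 g
L-asparagine: 0.428 g/L × 2.916 L = 1.25 g

peptone 60.65 g; calcium chloride dihydrate 3.27 g; ferric citrate 223.95 mg; folic acid 14.55 mg; L-lysine hydrochloride 1.62 g; L-asparagine 1.25 g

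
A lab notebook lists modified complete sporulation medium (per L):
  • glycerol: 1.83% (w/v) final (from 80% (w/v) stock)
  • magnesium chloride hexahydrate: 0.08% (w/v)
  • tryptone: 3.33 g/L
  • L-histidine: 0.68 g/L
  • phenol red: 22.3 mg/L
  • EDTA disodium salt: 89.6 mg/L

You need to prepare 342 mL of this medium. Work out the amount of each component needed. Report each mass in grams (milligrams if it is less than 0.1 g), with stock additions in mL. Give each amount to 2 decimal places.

glycerol 7.82 mL; magnesium chloride hexahydrate 0.27 g; tryptone 1.14 g; L-histidine 0.23 g; phenol red 7.63 mg; EDTA disodium salt 30.64 mg

Target volume = 342 mL = 0.342 L.
glycerol: C1V1 = C2V2 → 1.83% ÷ 80% × 342 mL = 7.82 mL
magnesium chloride hexahydrate: 0.08 g per 100 mL × 342 mL ÷ 100 = 0.27 g
tryptone: 3.33 g/L × 0.342 L = 1.14 g
L-histidine: 0.68 g/L × 0.342 L = 0.23 g
phenol red: 22.3 mg/L × 0.342 L = 7.63 mg
EDTA disodium salt: 89.6 mg/L × 0.342 L = 30.64 mg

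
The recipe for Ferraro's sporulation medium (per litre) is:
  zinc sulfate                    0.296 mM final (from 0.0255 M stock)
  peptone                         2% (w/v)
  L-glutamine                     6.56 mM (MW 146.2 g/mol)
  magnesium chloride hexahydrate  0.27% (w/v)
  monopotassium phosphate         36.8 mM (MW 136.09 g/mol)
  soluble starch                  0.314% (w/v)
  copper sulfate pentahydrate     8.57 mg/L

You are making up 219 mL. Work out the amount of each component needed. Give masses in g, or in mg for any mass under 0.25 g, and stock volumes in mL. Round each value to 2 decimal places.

Target volume = 219 mL = 0.219 L.
zinc sulfate: V = C2·V2/C1 = 0.296 mM × 219 mL ÷ 25.5 mM = 2.54 mL
peptone: 2 g per 100 mL × 219 mL ÷ 100 = 4.38 g
L-glutamine: 6.56 mmol/L × 146.2 mg/mmol × 0.219 L = 210.04 mg
magnesium chloride hexahydrate: 0.27 g per 100 mL × 219 mL ÷ 100 = 0.59 g
monopotassium phosphate: 36.8 mmol/L × 136.09 g/mol × 0.219 L ÷ 1000 = 1.10 g
soluble starch: 0.314% w/v = 3.14 g/L → 3.14 × 0.219 L = 0.69 g
copper sulfate pentahydrate: 8.57 mg/L × 0.219 L = 1.88 mg

zinc sulfate 2.54 mL; peptone 4.38 g; L-glutamine 210.04 mg; magnesium chloride hexahydrate 0.59 g; monopotassium phosphate 1.10 g; soluble starch 0.69 g; copper sulfate pentahydrate 1.88 mg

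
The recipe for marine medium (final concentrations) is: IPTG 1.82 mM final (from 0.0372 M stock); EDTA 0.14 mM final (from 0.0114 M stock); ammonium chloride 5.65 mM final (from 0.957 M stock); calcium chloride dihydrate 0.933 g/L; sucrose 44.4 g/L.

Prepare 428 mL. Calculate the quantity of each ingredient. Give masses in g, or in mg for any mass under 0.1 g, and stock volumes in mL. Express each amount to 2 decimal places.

IPTG 20.94 mL; EDTA 5.26 mL; ammonium chloride 2.53 mL; calcium chloride dihydrate 0.40 g; sucrose 19.00 g

Scale factor relative to 1 L: 0.428.
IPTG: V = C2·V2/C1 = 1.82 mM × 428 mL ÷ 37.2 mM = 20.94 mL
EDTA: dilute stock: 0.14 mM × 428 mL ÷ 11.4 mM = 5.26 mL
ammonium chloride: dilute stock: 5.65 mM × 428 mL ÷ 957 mM = 2.53 mL
calcium chloride dihydrate: 0.933 g/L × 0.428 L = 0.40 g
sucrose: 44.4 g/L × 0.428 L = 19.00 g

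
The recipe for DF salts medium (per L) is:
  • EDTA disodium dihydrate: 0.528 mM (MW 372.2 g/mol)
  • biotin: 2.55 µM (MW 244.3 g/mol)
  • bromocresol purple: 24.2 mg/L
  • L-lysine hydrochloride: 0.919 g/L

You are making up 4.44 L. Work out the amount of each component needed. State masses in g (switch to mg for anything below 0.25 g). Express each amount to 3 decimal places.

Scale factor relative to 1 L: 4.44.
EDTA disodium dihydrate: 0.528 mmol/L × 372.2 g/mol × 4.44 L ÷ 1000 = 0.873 g
biotin: 2.55 µmol/L × 244.3 g/mol × 4.44 L ÷ 1000 = 2.766 mg
bromocresol purple: 24.2 mg/L × 4.44 L = 107.448 mg
L-lysine hydrochloride: 0.919 g/L × 4.44 L = 4.080 g

EDTA disodium dihydrate 0.873 g; biotin 2.766 mg; bromocresol purple 107.448 mg; L-lysine hydrochloride 4.080 g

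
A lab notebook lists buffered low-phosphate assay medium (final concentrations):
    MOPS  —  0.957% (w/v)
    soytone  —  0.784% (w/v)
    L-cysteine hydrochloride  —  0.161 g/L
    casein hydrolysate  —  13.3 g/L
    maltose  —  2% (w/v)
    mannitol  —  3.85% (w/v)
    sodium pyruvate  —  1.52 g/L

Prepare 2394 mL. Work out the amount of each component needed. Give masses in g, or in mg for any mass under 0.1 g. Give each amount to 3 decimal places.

Working volume: 2394 mL = 2.394 L.
MOPS: 0.957% w/v = 9.57 g/L → 9.57 × 2.394 L = 22.911 g
soytone: 0.784% w/v = 7.84 g/L → 7.84 × 2.394 L = 18.769 g
L-cysteine hydrochloride: 0.161 g/L × 2.394 L = 0.385 g
casein hydrolysate: 13.3 g/L × 2.394 L = 31.840 g
maltose: 2 g per 100 mL × 2394 mL ÷ 100 = 47.880 g
mannitol: 3.85 g per 100 mL × 2394 mL ÷ 100 = 92.169 g
sodium pyruvate: 1.52 g/L × 2.394 L = 3.639 g

MOPS 22.911 g; soytone 18.769 g; L-cysteine hydrochloride 0.385 g; casein hydrolysate 31.840 g; maltose 47.880 g; mannitol 92.169 g; sodium pyruvate 3.639 g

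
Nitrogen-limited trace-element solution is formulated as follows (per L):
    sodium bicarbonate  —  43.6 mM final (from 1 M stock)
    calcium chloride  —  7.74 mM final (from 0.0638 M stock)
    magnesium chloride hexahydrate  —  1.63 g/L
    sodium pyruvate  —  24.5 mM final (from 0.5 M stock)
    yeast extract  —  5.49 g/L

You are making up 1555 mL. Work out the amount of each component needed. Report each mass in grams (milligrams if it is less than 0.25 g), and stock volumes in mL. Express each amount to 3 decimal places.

Scale factor relative to 1 L: 1.555.
sodium bicarbonate: V = C2·V2/C1 = 43.6 mM × 1555 mL ÷ 1000 mM = 67.798 mL
calcium chloride: C1V1 = C2V2 → 7.74 mM × 1555 mL ÷ 63.8 mM = 188.647 mL
magnesium chloride hexahydrate: 1.63 g/L × 1.555 L = 2.535 g
sodium pyruvate: C1V1 = C2V2 → 24.5 mM × 1555 mL ÷ 500 mM = 76.195 mL
yeast extract: 5.49 g/L × 1.555 L = 8.537 g

sodium bicarbonate 67.798 mL; calcium chloride 188.647 mL; magnesium chloride hexahydrate 2.535 g; sodium pyruvate 76.195 mL; yeast extract 8.537 g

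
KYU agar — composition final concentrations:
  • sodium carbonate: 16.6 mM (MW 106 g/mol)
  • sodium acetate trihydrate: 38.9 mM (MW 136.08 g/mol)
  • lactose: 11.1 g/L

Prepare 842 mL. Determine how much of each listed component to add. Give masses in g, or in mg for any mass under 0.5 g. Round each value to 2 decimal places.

Target volume = 842 mL = 0.842 L.
sodium carbonate: 16.6 mmol/L × 106 g/mol × 0.842 L ÷ 1000 = 1.48 g
sodium acetate trihydrate: 38.9 mmol/L × 136.08 g/mol × 0.842 L ÷ 1000 = 4.46 g
lactose: 11.1 g/L × 0.842 L = 9.35 g

sodium carbonate 1.48 g; sodium acetate trihydrate 4.46 g; lactose 9.35 g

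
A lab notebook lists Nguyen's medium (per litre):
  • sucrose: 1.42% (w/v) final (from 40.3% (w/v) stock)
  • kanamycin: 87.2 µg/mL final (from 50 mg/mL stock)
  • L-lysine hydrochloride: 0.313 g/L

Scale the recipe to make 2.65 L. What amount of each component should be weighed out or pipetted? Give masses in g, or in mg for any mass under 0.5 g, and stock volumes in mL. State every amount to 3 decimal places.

sucrose 93.375 mL; kanamycin 4.622 mL; L-lysine hydrochloride 0.829 g

Scale factor relative to 1 L: 2.65.
sucrose: V = C2·V2/C1 = 1.42% ÷ 40.3% × 2650 mL = 93.375 mL
kanamycin: dilute stock: 87.2 µg/mL × 2650 mL ÷ 50000 µg/mL = 4.622 mL
L-lysine hydrochloride: 0.313 g/L × 2.65 L = 0.829 g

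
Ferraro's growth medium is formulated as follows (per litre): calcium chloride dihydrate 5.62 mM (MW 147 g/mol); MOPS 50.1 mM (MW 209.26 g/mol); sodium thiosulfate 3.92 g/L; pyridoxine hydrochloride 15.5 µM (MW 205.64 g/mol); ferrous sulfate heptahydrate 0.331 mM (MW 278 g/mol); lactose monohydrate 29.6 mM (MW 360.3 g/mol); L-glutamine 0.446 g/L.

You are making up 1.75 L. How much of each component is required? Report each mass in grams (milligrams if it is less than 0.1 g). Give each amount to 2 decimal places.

calcium chloride dihydrate 1.45 g; MOPS 18.35 g; sodium thiosulfate 6.86 g; pyridoxine hydrochloride 5.58 mg; ferrous sulfate heptahydrate 0.16 g; lactose monohydrate 18.66 g; L-glutamine 0.78 g

Working volume: 1.75 L.
calcium chloride dihydrate: 5.62 mmol/L × 147 g/mol × 1.75 L ÷ 1000 = 1.45 g
MOPS: 50.1 mmol/L × 209.26 g/mol × 1.75 L ÷ 1000 = 18.35 g
sodium thiosulfate: 3.92 g/L × 1.75 L = 6.86 g
pyridoxine hydrochloride: 15.5 µmol/L × 205.64 g/mol × 1.75 L ÷ 1000 = 5.58 mg
ferrous sulfate heptahydrate: 0.331 mmol/L × 278 g/mol × 1.75 L ÷ 1000 = 0.16 g
lactose monohydrate: 29.6 mmol/L × 360.3 g/mol × 1.75 L ÷ 1000 = 18.66 g
L-glutamine: 0.446 g/L × 1.75 L = 0.78 g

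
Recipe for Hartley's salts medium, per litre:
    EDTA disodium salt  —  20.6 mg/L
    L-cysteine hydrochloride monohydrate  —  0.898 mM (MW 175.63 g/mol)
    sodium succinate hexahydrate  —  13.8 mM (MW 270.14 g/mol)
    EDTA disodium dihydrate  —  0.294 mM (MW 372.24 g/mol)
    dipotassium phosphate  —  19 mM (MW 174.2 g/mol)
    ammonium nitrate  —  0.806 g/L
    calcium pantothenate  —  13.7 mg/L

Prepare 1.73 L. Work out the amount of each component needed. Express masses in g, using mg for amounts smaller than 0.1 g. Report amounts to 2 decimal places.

Scale factor relative to 1 L: 1.73.
EDTA disodium salt: 20.6 mg/L × 1.73 L = 35.64 mg
L-cysteine hydrochloride monohydrate: 0.898 mmol/L × 175.63 g/mol × 1.73 L ÷ 1000 = 0.27 g
sodium succinate hexahydrate: 13.8 mmol/L × 270.14 g/mol × 1.73 L ÷ 1000 = 6.45 g
EDTA disodium dihydrate: 0.294 mmol/L × 372.24 g/mol × 1.73 L ÷ 1000 = 0.19 g
dipotassium phosphate: 19 mmol/L × 174.2 g/mol × 1.73 L ÷ 1000 = 5.73 g
ammonium nitrate: 0.806 g/L × 1.73 L = 1.39 g
calcium pantothenate: 13.7 mg/L × 1.73 L = 23.70 mg

EDTA disodium salt 35.64 mg; L-cysteine hydrochloride monohydrate 0.27 g; sodium succinate hexahydrate 6.45 g; EDTA disodium dihydrate 0.19 g; dipotassium phosphate 5.73 g; ammonium nitrate 1.39 g; calcium pantothenate 23.70 mg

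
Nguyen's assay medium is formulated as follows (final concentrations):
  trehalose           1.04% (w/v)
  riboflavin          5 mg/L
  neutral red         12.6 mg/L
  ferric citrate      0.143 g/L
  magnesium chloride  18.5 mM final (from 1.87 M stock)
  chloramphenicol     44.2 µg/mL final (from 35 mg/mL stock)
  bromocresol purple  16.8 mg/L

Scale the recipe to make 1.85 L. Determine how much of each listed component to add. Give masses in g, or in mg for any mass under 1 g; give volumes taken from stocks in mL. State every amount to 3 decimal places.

Scale factor relative to 1 L: 1.85.
trehalose: 1.04% w/v = 10.4 g/L → 10.4 × 1.85 L = 19.240 g
riboflavin: 5 mg/L × 1.85 L = 9.250 mg
neutral red: 12.6 mg/L × 1.85 L = 23.310 mg
ferric citrate: 0.143 g/L × 1.85 L = 0.26455 g = 264.550 mg
magnesium chloride: C1V1 = C2V2 → 18.5 mM × 1850 mL ÷ 1870 mM = 18.302 mL
chloramphenicol: V = C2·V2/C1 = 44.2 µg/mL × 1850 mL ÷ 35000 µg/mL = 2.336 mL
bromocresol purple: 16.8 mg/L × 1.85 L = 31.080 mg

trehalose 19.240 g; riboflavin 9.250 mg; neutral red 23.310 mg; ferric citrate 264.550 mg; magnesium chloride 18.302 mL; chloramphenicol 2.336 mL; bromocresol purple 31.080 mg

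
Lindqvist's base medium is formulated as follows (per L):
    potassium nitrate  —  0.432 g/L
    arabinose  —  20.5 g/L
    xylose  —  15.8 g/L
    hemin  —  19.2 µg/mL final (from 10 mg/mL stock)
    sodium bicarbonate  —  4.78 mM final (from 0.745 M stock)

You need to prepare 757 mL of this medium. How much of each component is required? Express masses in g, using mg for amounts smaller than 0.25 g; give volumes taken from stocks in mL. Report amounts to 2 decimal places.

Target volume = 757 mL = 0.757 L.
potassium nitrate: 0.432 g/L × 0.757 L = 0.33 g
arabinose: 20.5 g/L × 0.757 L = 15.52 g
xylose: 15.8 g/L × 0.757 L = 11.96 g
hemin: dilute stock: 19.2 µg/mL × 757 mL ÷ 10000 µg/mL = 1.45 mL
sodium bicarbonate: V = C2·V2/C1 = 4.78 mM × 757 mL ÷ 745 mM = 4.86 mL

potassium nitrate 0.33 g; arabinose 15.52 g; xylose 11.96 g; hemin 1.45 mL; sodium bicarbonate 4.86 mL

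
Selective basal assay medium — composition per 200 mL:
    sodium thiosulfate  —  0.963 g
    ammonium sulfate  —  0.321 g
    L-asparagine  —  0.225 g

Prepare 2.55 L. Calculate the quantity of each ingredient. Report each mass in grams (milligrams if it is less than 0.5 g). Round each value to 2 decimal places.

Ratio of target to recipe volume: 2550 / 200 = 12.75.
sodium thiosulfate: 0.963 g × (2550 mL / 200 mL) = 12.28 g
ammonium sulfate: 0.321 g × (2550 mL / 200 mL) = 4.09 g
L-asparagine: 0.225 g × (2550 mL / 200 mL) = 2.87 g

sodium thiosulfate 12.28 g; ammonium sulfate 4.09 g; L-asparagine 2.87 g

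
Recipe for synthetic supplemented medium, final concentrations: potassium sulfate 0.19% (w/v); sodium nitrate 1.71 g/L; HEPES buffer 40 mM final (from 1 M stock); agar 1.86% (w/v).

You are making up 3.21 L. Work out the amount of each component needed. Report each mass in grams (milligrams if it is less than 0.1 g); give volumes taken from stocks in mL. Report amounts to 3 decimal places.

potassium sulfate 6.099 g; sodium nitrate 5.489 g; HEPES buffer 128.400 mL; agar 59.706 g

Scale factor relative to 1 L: 3.21.
potassium sulfate: 0.19% w/v = 1.9 g/L → 1.9 × 3.21 L = 6.099 g
sodium nitrate: 1.71 g/L × 3.21 L = 5.489 g
HEPES buffer: dilute stock: 40 mM × 3210 mL ÷ 1000 mM = 128.400 mL
agar: 1.86 g per 100 mL × 3210 mL ÷ 100 = 59.706 g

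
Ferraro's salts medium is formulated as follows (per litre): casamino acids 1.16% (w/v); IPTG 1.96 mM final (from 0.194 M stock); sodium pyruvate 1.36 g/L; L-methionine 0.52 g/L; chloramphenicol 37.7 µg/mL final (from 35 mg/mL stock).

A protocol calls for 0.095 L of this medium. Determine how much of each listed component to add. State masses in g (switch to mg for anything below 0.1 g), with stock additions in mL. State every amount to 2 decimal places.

Working volume: 0.095 L.
casamino acids: 1.16% w/v = 11.6 g/L → 11.6 × 0.095 L = 1.10 g
IPTG: C1V1 = C2V2 → 1.96 mM × 95 mL ÷ 194 mM = 0.96 mL
sodium pyruvate: 1.36 g/L × 0.095 L = 0.13 g
L-methionine: 0.52 g/L × 0.095 L = 0.0494 g = 49.40 mg
chloramphenicol: C1V1 = C2V2 → 37.7 µg/mL × 95 mL ÷ 35000 µg/mL = 0.10 mL

casamino acids 1.10 g; IPTG 0.96 mL; sodium pyruvate 0.13 g; L-methionine 49.40 mg; chloramphenicol 0.10 mL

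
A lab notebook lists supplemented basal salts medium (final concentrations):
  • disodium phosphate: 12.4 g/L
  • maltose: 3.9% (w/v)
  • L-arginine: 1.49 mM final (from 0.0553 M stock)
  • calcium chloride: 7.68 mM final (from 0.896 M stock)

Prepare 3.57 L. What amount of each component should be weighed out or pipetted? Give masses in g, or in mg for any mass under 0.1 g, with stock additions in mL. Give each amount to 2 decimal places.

Scale factor relative to 1 L: 3.57.
disodium phosphate: 12.4 g/L × 3.57 L = 44.27 g
maltose: 3.9 g per 100 mL × 3570 mL ÷ 100 = 139.23 g
L-arginine: dilute stock: 1.49 mM × 3570 mL ÷ 55.3 mM = 96.19 mL
calcium chloride: dilute stock: 7.68 mM × 3570 mL ÷ 896 mM = 30.60 mL

disodium phosphate 44.27 g; maltose 139.23 g; L-arginine 96.19 mL; calcium chloride 30.60 mL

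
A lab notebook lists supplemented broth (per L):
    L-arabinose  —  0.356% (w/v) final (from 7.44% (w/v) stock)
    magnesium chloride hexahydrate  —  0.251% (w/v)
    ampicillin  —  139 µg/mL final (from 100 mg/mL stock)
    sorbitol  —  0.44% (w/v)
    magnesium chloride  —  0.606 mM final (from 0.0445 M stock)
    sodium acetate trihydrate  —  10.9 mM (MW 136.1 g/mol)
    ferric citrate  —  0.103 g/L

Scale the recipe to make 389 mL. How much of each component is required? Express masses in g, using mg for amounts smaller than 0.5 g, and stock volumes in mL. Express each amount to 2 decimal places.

Target volume = 389 mL = 0.389 L.
L-arabinose: dilute stock: 0.356% ÷ 7.44% × 389 mL = 18.61 mL
magnesium chloride hexahydrate: 0.251% w/v = 2.51 g/L → 2.51 × 0.389 L = 0.98 g
ampicillin: dilute stock: 139 µg/mL × 389 mL ÷ 100000 µg/mL = 0.54 mL
sorbitol: 0.44% w/v = 4.4 g/L → 4.4 × 0.389 L = 1.71 g
magnesium chloride: dilute stock: 0.606 mM × 389 mL ÷ 44.5 mM = 5.30 mL
sodium acetate trihydrate: 10.9 mmol/L × 136.1 g/mol × 0.389 L ÷ 1000 = 0.58 g
ferric citrate: 0.103 g/L × 0.389 L = 0.040067 g = 40.07 mg

L-arabinose 18.61 mL; magnesium chloride hexahydrate 0.98 g; ampicillin 0.54 mL; sorbitol 1.71 g; magnesium chloride 5.30 mL; sodium acetate trihydrate 0.58 g; ferric citrate 40.07 mg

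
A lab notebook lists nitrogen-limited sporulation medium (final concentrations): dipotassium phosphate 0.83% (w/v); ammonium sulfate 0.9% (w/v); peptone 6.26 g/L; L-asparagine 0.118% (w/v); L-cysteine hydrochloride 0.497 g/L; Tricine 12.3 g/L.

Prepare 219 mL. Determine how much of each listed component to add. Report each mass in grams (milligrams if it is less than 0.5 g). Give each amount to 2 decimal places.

dipotassium phosphate 1.82 g; ammonium sulfate 1.97 g; peptone 1.37 g; L-asparagine 258.42 mg; L-cysteine hydrochloride 108.84 mg; Tricine 2.69 g

Working volume: 219 mL = 0.219 L.
dipotassium phosphate: 0.83 g per 100 mL × 219 mL ÷ 100 = 1.82 g
ammonium sulfate: 0.9% w/v = 9 g/L → 9 × 0.219 L = 1.97 g
peptone: 6.26 g/L × 0.219 L = 1.37 g
L-asparagine: 0.118% w/v = 1.18 g/L → 1.18 × 0.219 L = 0.25842 g = 258.42 mg
L-cysteine hydrochloride: 0.497 g/L × 0.219 L = 0.108843 g = 108.84 mg
Tricine: 12.3 g/L × 0.219 L = 2.69 g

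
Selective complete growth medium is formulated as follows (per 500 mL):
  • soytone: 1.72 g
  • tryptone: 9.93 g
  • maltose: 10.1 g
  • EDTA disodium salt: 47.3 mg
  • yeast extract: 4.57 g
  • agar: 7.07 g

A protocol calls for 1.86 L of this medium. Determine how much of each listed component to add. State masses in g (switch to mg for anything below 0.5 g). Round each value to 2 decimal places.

soytone 6.40 g; tryptone 36.94 g; maltose 37.57 g; EDTA disodium salt 175.96 mg; yeast extract 17.00 g; agar 26.30 g

Scale factor = 1860 mL / 500 mL = 3.72.
soytone: 1.72 g × (1860 mL / 500 mL) = 6.40 g
tryptone: 9.93 g × (1860 mL / 500 mL) = 36.94 g
maltose: 10.1 g × (1860 mL / 500 mL) = 37.57 g
EDTA disodium salt: 47.3 mg × (1860 mL / 500 mL) = 175.96 mg
yeast extract: 4.57 g × (1860 mL / 500 mL) = 17.00 g
agar: 7.07 g × (1860 mL / 500 mL) = 26.30 g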